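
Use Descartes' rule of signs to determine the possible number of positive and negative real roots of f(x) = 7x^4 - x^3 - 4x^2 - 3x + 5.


Descartes' rule of signs:

For positive roots, count sign changes in f(x) = 7x^4 - x^3 - 4x^2 - 3x + 5:
Signs of coefficients: +, -, -, -, +
Number of sign changes: 2
Possible positive real roots: 2, 0

For negative roots, examine f(-x) = 7x^4 + x^3 - 4x^2 + 3x + 5:
Signs of coefficients: +, +, -, +, +
Number of sign changes: 2
Possible negative real roots: 2, 0

Positive roots: 2 or 0; Negative roots: 2 or 0


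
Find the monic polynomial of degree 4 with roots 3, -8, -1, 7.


A monic polynomial with roots 3, -8, -1, 7 is:
p(x) = (x - 3)(x + 8)(x + 1)(x - 7)
After multiplying by (x - 3): x - 3
After multiplying by (x + 8): x^2 + 5x - 24
After multiplying by (x + 1): x^3 + 6x^2 - 19x - 24
After multiplying by (x - 7): x^4 - x^3 - 61x^2 + 109x + 168

x^4 - x^3 - 61x^2 + 109x + 168


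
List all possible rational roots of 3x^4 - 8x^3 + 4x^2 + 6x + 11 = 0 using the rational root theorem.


Rational root theorem: possible roots are ±p/q where:
  p divides the constant term (11): p ∈ {1, 11}
  q divides the leading coefficient (3): q ∈ {1, 3}

All possible rational roots: -11, -11/3, -1, -1/3, 1/3, 1, 11/3, 11

-11, -11/3, -1, -1/3, 1/3, 1, 11/3, 11


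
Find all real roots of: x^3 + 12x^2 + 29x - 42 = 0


Let p(x) = x^3 + 12x^2 + 29x - 42. By the rational root theorem (leading coefficient 1), any rational root is an integer divisor of 42: try ±1, ±2, ... in turn.
Test x = 1: value = 0 ✓, so (x - 1) is a factor.
Synthetic division by (x - 1): bring down 1; 1(1) + 12 = 13; 13(1) + 29 = 42; 42(1) - 42 = 0 → quotient x^2 + 13x + 42, remainder 0.
Solve the quadratic x^2 + 13x + 42 = 0: discriminant = 13^2 - 4(1)(42) = 169 - 168 = 1.
sqrt(1) = 1, so x = (-13 ± 1)/2: x = -6 or x = -7.

x = -7, x = -6, x = 1


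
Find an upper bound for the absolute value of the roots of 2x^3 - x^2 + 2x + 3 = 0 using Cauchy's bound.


Cauchy's bound: all roots r satisfy |r| <= 1 + max(|a_i/a_n|) for i = 0,...,n-1
where a_n is the leading coefficient.

Coefficients: [2, -1, 2, 3]
Leading coefficient a_n = 2
Ratios |a_i/a_n|: 1/2, 1, 3/2
Maximum ratio: 3/2
Cauchy's bound: |r| <= 1 + 3/2 = 5/2

Upper bound = 5/2


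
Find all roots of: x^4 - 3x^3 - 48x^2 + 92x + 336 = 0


Let p(x) = x^4 - 3x^3 - 48x^2 + 92x + 336. By the rational root theorem (leading coefficient 1), any rational root is an integer divisor of 336: try ±1, ±2, ... in turn.
Test x = 1: value = 378 ≠ 0.
Test x = -1: value = 200 ≠ 0.
Test x = 2: value = 320 ≠ 0.
Test x = -2: value = 0 ✓, so (x + 2) is a factor.
Synthetic division by (x + 2): bring down 1; 1(-2) - 3 = -5; (-5)(-2) - 48 = -38; (-38)(-2) + 92 = 168; 168(-2) + 336 = 0 → quotient x^3 - 5x^2 - 38x + 168, remainder 0.
Continue with the quotient x^3 - 5x^2 - 38x + 168 (candidates must divide 168; re-test x = -2 first in case it repeats).
Test x = -2: value = 216 ≠ 0.
Test x = 3: value = 36 ≠ 0.
Test x = -3: value = 210 ≠ 0.
Test x = 4: value = 0 ✓, so (x - 4) is a factor.
Synthetic division by (x - 4): bring down 1; 1(4) - 5 = -1; (-1)(4) - 38 = -42; (-42)(4) + 168 = 0 → quotient x^2 - x - 42, remainder 0.
Solve the quadratic x^2 - x - 42 = 0: discriminant = (-1)^2 - 4(1)(-42) = 1 + 168 = 169.
sqrt(169) = 13, so x = (1 ± 13)/2: x = 7 or x = -6.
Collecting all roots found:

x = -6, x = -2, x = 4, x = 7


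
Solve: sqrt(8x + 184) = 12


Square both sides: 8x + 184 = 12^2 = 144
8x = 144 - 184 = -40
x = -5
Check: sqrt(8*(-5) + 184) = sqrt(144) = 12 ✓

x = -5


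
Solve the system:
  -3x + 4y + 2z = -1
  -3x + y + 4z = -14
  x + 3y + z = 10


Using Cramer's rule. Expand each determinant along the first row.
D  = (-3)*[1*1 - 4*3] - 4*[(-3)*1 - 4*1] + 2*[(-3)*3 - 1*1]
  = (-3)*(-11) - 4*(-7) + 2*(-10) = 41
Dx = (-1)*[1*1 - 4*3] - 4*[(-14)*1 - 4*10] + 2*[(-14)*3 - 1*10]
  = (-1)*(-11) - 4*(-54) + 2*(-52) = 123
Dy = (-3)*[(-14)*1 - 4*10] - (-1)*[(-3)*1 - 4*1] + 2*[(-3)*10 - (-14)*1]
  = (-3)*(-54) - (-1)*(-7) + 2*(-16) = 123
Dz = (-3)*[1*10 - (-14)*3] - 4*[(-3)*10 - (-14)*1] + (-1)*[(-3)*3 - 1*1]
  = (-3)*(52) - 4*(-16) + (-1)*(-10) = -82
x = Dx/D = 123/41 = 3, y = Dy/D = 123/41 = 3, z = Dz/D = -82/41 = -2
Check eq1: (-3)(3) + (4)(3) + (2)(-2) = -1 = -1 ✓
Check eq2: (-3)(3) + (1)(3) + (4)(-2) = -14 = -14 ✓
Check eq3: (1)(3) + (3)(3) + (1)(-2) = 10 = 10 ✓

x = 3, y = 3, z = -2


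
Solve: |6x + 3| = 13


An absolute value equation |expr| = 13 gives two cases:
Case 1: 6x + 3 = 13
  6x = 10, so x = 5/3
Case 2: 6x + 3 = -13
  6x = -16, so x = -8/3

x = -8/3, x = 5/3


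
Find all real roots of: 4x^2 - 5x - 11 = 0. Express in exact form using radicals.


Using the quadratic formula: x = (-b ± sqrt(b^2 - 4ac)) / (2a)
Here a = 4, b = -5, c = -11
Discriminant = b^2 - 4ac = (-5)^2 - 4(4)(-11) = 25 + 176 = 201
Since discriminant = 201 > 0, there are two real roots.
x = (5 ± sqrt(201)) / 8
Numerically: x ≈ 2.3972 or x ≈ -1.1472

x = (5 + sqrt(201)) / 8 or x = (5 - sqrt(201)) / 8


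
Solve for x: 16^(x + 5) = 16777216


Express both sides with the same base.
16777216 = 16^6
Since the bases match, equate exponents: x + 5 = 6
So x = 6 - (5) = 1

x = 1


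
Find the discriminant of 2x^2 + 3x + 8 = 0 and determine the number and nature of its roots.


For ax^2 + bx + c = 0, discriminant D = b^2 - 4ac
Here a = 2, b = 3, c = 8
D = (3)^2 - 4(2)(8) = 9 - 64 = -55

D = -55 < 0
The equation has no real roots (2 complex conjugate roots).

Discriminant = -55, no real roots (2 complex conjugate roots)


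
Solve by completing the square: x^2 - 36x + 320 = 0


Start: x^2 - 36x + 320 = 0
Move constant: x^2 - 36x = -320
Half of -36 is -18, squared is 324
Add 324 to both sides: x^2 - 36x + 324 = 4
(x - 18)^2 = 4
x - 18 = ±2
x = 18 + 2 = 20 or x = 18 - 2 = 16

x = 16, x = 20


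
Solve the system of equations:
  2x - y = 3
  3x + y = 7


Using Cramer's rule:
Determinant D = (2)(1) - (3)(-1) = 2 + 3 = 5
Dx = (3)(1) - (7)(-1) = 3 + 7 = 10
Dy = (2)(7) - (3)(3) = 14 - 9 = 5
x = Dx/D = 10/5 = 2
y = Dy/D = 5/5 = 1

x = 2, y = 1


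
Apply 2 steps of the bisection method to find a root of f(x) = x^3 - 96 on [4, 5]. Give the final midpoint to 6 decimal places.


f(x) = x^3 - 96
f(4) = -32 < 0
f(5) = 29 > 0

Step 1: midpoint = (4.000000 + 5.000000)/2 = 4.500000
  f(4.500000) = -4.875000
  f(mid) < 0, so root is in [4.500000, 5.000000]

Step 2: midpoint = (4.500000 + 5.000000)/2 = 4.750000
  f(4.750000) = 11.171875
  f(mid) > 0, so root is in [4.500000, 4.750000]

midpoint = 4.750000


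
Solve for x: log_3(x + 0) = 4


Convert to exponential form: x + 0 = 3^4 = 81
x = 81 - 0 = 81
Check: log_3(81 + 0) = log_3(81) = log_3(81) = 4 ✓

x = 81


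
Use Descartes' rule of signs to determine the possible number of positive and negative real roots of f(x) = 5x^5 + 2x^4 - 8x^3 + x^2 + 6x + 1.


Descartes' rule of signs:

For positive roots, count sign changes in f(x) = 5x^5 + 2x^4 - 8x^3 + x^2 + 6x + 1:
Signs of coefficients: +, +, -, +, +, +
Number of sign changes: 2
Possible positive real roots: 2, 0

For negative roots, examine f(-x) = -5x^5 + 2x^4 + 8x^3 + x^2 - 6x + 1:
Signs of coefficients: -, +, +, +, -, +
Number of sign changes: 3
Possible negative real roots: 3, 1

Positive roots: 2 or 0; Negative roots: 3 or 1


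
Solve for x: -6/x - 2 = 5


Subtract -2 from both sides: -6/x = 7
Multiply both sides by x: -6 = 7 * x
Divide by 7: x = -6/7

x = -6/7


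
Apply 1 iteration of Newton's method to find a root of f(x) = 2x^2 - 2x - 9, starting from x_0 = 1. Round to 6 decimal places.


Newton's method: x_(n+1) = x_n - f(x_n)/f'(x_n)
f(x) = 2x^2 - 2x - 9
f'(x) = 4x - 2

Iteration 1:
  f(1.000000) = -9.000000
  f'(1.000000) = 2.000000
  x_1 = 1.000000 - (-9.000000)/(2.000000) = 5.500000

x_1 = 5.500000


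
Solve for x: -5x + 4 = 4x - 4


Starting with: -5x + 4 = 4x - 4
Move all x terms to left: (-5 - 4)x = -4 - 4
Simplify: -9x = -8
Divide both sides by -9: x = 8/9

x = 8/9


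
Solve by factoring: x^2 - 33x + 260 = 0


We need two numbers that multiply to 260 and add to -33.
Those numbers are -13 and -20 (since (-13) * (-20) = 260 and (-13) + (-20) = -33).
So x^2 - 33x + 260 = (x - 13)(x - 20) = 0
Setting each factor to zero: x = 13 or x = 20

x = 13, x = 20


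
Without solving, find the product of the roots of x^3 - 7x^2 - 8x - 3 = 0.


By Vieta's formulas for x^3 + bx^2 + cx + d = 0:
  r1 + r2 + r3 = -b/a = 7
  r1*r2 + r1*r3 + r2*r3 = c/a = -8
  r1*r2*r3 = -d/a = 3


Product = 3


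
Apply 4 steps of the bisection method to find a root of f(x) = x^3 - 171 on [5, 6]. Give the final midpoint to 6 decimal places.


f(x) = x^3 - 171
f(5) = -46 < 0
f(6) = 45 > 0

Step 1: midpoint = (5.000000 + 6.000000)/2 = 5.500000
  f(5.500000) = -4.625000
  f(mid) < 0, so root is in [5.500000, 6.000000]

Step 2: midpoint = (5.500000 + 6.000000)/2 = 5.750000
  f(5.750000) = 19.109375
  f(mid) > 0, so root is in [5.500000, 5.750000]

Step 3: midpoint = (5.500000 + 5.750000)/2 = 5.625000
  f(5.625000) = 6.978516
  f(mid) > 0, so root is in [5.500000, 5.625000]

Step 4: midpoint = (5.500000 + 5.625000)/2 = 5.562500
  f(5.562500) = 1.111572
  f(mid) > 0, so root is in [5.500000, 5.562500]

midpoint = 5.562500


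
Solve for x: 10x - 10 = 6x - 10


Starting with: 10x - 10 = 6x - 10
Move all x terms to left: (10 - 6)x = -10 + 10
Simplify: 4x = 0
Divide both sides by 4: x = 0

x = 0


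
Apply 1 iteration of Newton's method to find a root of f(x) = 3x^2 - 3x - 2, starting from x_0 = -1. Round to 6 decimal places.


Newton's method: x_(n+1) = x_n - f(x_n)/f'(x_n)
f(x) = 3x^2 - 3x - 2
f'(x) = 6x - 3

Iteration 1:
  f(-1.000000) = 4.000000
  f'(-1.000000) = -9.000000
  x_1 = -1.000000 - (4.000000)/(-9.000000) = -0.555556

x_1 = -0.555556


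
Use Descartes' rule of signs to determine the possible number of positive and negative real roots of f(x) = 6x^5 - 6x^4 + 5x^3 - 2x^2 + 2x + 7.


Descartes' rule of signs:

For positive roots, count sign changes in f(x) = 6x^5 - 6x^4 + 5x^3 - 2x^2 + 2x + 7:
Signs of coefficients: +, -, +, -, +, +
Number of sign changes: 4
Possible positive real roots: 4, 2, 0

For negative roots, examine f(-x) = -6x^5 - 6x^4 - 5x^3 - 2x^2 - 2x + 7:
Signs of coefficients: -, -, -, -, -, +
Number of sign changes: 1
Possible negative real roots: 1

Positive roots: 4 or 2 or 0; Negative roots: 1


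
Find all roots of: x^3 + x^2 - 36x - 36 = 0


Let p(x) = x^3 + x^2 - 36x - 36. By the rational root theorem (leading coefficient 1), any rational root is an integer divisor of 36: try ±1, ±2, ... in turn.
Test x = 1: value = -70 ≠ 0.
Test x = -1: value = 0 ✓, so (x + 1) is a factor.
Synthetic division by (x + 1): bring down 1; 1(-1) + 1 = 0; 0(-1) - 36 = -36; (-36)(-1) - 36 = 0 → quotient x^2 - 36, remainder 0.
Solve the quadratic x^2 - 36 = 0: discriminant = 0^2 - 4(1)(-36) = 0 + 144 = 144.
sqrt(144) = 12, so x = (0 ± 12)/2: x = 6 or x = -6.
Collecting all roots found:

x = -6, x = -1, x = 6


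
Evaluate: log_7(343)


We need the exponent such that 7^? = 343
7^3 = 343
Therefore log_7(343) = 3

3


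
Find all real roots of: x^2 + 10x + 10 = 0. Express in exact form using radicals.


Using the quadratic formula: x = (-b ± sqrt(b^2 - 4ac)) / (2a)
Here a = 1, b = 10, c = 10
Discriminant = b^2 - 4ac = 10^2 - 4(1)(10) = 100 - 40 = 60
Since discriminant = 60 > 0, there are two real roots.
x = (-10 ± 2*sqrt(15)) / 2
Simplifying: x = -5 ± sqrt(15)
Numerically: x ≈ -1.1270 or x ≈ -8.8730

x = -5 + sqrt(15) or x = -5 - sqrt(15)


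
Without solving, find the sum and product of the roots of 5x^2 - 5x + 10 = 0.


By Vieta's formulas for ax^2 + bx + c = 0:
  Sum of roots = -b/a
  Product of roots = c/a

Here a = 5, b = -5, c = 10
Sum = -(-5)/5 = 1
Product = 10/5 = 2

Sum = 1, Product = 2


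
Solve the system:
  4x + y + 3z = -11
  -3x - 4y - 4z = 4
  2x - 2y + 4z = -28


Using Cramer's rule. Expand each determinant along the first row.
D  = 4*[(-4)*4 - (-4)*(-2)] - 1*[(-3)*4 - (-4)*2] + 3*[(-3)*(-2) - (-4)*2]
  = 4*(-24) - 1*(-4) + 3*(14) = -50
Dx = (-11)*[(-4)*4 - (-4)*(-2)] - 1*[4*4 - (-4)*(-28)] + 3*[4*(-2) - (-4)*(-28)]
  = (-11)*(-24) - 1*(-96) + 3*(-120) = 0
Dy = 4*[4*4 - (-4)*(-28)] - (-11)*[(-3)*4 - (-4)*2] + 3*[(-3)*(-28) - 4*2]
  = 4*(-96) - (-11)*(-4) + 3*(76) = -200
Dz = 4*[(-4)*(-28) - 4*(-2)] - 1*[(-3)*(-28) - 4*2] + (-11)*[(-3)*(-2) - (-4)*2]
  = 4*(120) - 1*(76) + (-11)*(14) = 250
x = Dx/D = 0/-50 = 0, y = Dy/D = -200/-50 = 4, z = Dz/D = 250/-50 = -5
Check eq1: (4)(0) + (1)(4) + (3)(-5) = -11 = -11 ✓
Check eq2: (-3)(0) + (-4)(4) + (-4)(-5) = 4 = 4 ✓
Check eq3: (2)(0) + (-2)(4) + (4)(-5) = -28 = -28 ✓

x = 0, y = 4, z = -5


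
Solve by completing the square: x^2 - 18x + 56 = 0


Start: x^2 - 18x + 56 = 0
Move constant: x^2 - 18x = -56
Half of -18 is -9, squared is 81
Add 81 to both sides: x^2 - 18x + 81 = 25
(x - 9)^2 = 25
x - 9 = ±5
x = 9 + 5 = 14 or x = 9 - 5 = 4

x = 4, x = 14


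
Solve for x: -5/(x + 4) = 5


Multiply both sides by (x + 4): -5 = 5(x + 4)
Distribute: -5 = 5x + 20
5x = -5 - 20 = -25
x = -5

x = -5


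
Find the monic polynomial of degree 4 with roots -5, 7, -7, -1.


A monic polynomial with roots -5, 7, -7, -1 is:
p(x) = (x + 5)(x - 7)(x + 7)(x + 1)
After multiplying by (x + 5): x + 5
After multiplying by (x - 7): x^2 - 2x - 35
After multiplying by (x + 7): x^3 + 5x^2 - 49x - 245
After multiplying by (x + 1): x^4 + 6x^3 - 44x^2 - 294x - 245

x^4 + 6x^3 - 44x^2 - 294x - 245


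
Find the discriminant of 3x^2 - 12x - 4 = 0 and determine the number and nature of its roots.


For ax^2 + bx + c = 0, discriminant D = b^2 - 4ac
Here a = 3, b = -12, c = -4
D = (-12)^2 - 4(3)(-4) = 144 + 48 = 192

D = 192 > 0 but not a perfect square
The equation has 2 distinct real irrational roots.

Discriminant = 192, 2 distinct real irrational roots


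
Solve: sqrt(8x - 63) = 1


Square both sides: 8x - 63 = 1^2 = 1
8x = 1 + 63 = 64
x = 8
Check: sqrt(8*8 - 63) = sqrt(1) = 1 ✓

x = 8


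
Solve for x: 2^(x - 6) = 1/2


Express both sides with the same base.
1/2 = 2^(-1)
Since the bases match, equate exponents: x - 6 = -1
So x = -1 - (-6) = 5

x = 5


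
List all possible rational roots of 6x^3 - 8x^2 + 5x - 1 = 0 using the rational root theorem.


Rational root theorem: possible roots are ±p/q where:
  p divides the constant term (-1): p ∈ {1}
  q divides the leading coefficient (6): q ∈ {1, 2, 3, 6}

All possible rational roots: -1, -1/2, -1/3, -1/6, 1/6, 1/3, 1/2, 1

-1, -1/2, -1/3, -1/6, 1/6, 1/3, 1/2, 1


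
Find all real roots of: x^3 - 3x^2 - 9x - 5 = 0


Let p(x) = x^3 - 3x^2 - 9x - 5. By the rational root theorem (leading coefficient 1), any rational root is an integer divisor of 5: try ±1, ±2, ... in turn.
Test x = 1: value = -16 ≠ 0.
Test x = -1: value = 0 ✓, so (x + 1) is a factor.
Synthetic division by (x + 1): bring down 1; 1(-1) - 3 = -4; (-4)(-1) - 9 = -5; (-5)(-1) - 5 = 0 → quotient x^2 - 4x - 5, remainder 0.
Solve the quadratic x^2 - 4x - 5 = 0: discriminant = (-4)^2 - 4(1)(-5) = 16 + 20 = 36.
sqrt(36) = 6, so x = (4 ± 6)/2: x = 5 or x = -1.

x = -1 (multiplicity 2), x = 5


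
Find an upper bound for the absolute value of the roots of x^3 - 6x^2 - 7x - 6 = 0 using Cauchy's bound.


Cauchy's bound: all roots r satisfy |r| <= 1 + max(|a_i/a_n|) for i = 0,...,n-1
where a_n is the leading coefficient.

Coefficients: [1, -6, -7, -6]
Leading coefficient a_n = 1
Ratios |a_i/a_n|: 6, 7, 6
Maximum ratio: 7
Cauchy's bound: |r| <= 1 + 7 = 8

Upper bound = 8


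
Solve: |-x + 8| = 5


An absolute value equation |expr| = 5 gives two cases:
Case 1: -x + 8 = 5
  -x = -3, so x = 3
Case 2: -x + 8 = -5
  -x = -13, so x = 13

x = 3, x = 13


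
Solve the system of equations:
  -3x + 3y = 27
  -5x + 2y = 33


Using Cramer's rule:
Determinant D = (-3)(2) - (-5)(3) = -6 + 15 = 9
Dx = (27)(2) - (33)(3) = 54 - 99 = -45
Dy = (-3)(33) - (-5)(27) = -99 + 135 = 36
x = Dx/D = -45/9 = -5
y = Dy/D = 36/9 = 4

x = -5, y = 4


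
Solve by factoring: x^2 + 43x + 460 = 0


We need two numbers that multiply to 460 and add to 43.
Those numbers are 20 and 23 (since 20 * 23 = 460 and 20 + 23 = 43).
So x^2 + 43x + 460 = (x + 20)(x + 23) = 0
Setting each factor to zero: x = -20 or x = -23

x = -23, x = -20


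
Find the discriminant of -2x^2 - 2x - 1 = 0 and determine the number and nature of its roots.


For ax^2 + bx + c = 0, discriminant D = b^2 - 4ac
Here a = -2, b = -2, c = -1
D = (-2)^2 - 4(-2)(-1) = 4 - 8 = -4

D = -4 < 0
The equation has no real roots (2 complex conjugate roots).

Discriminant = -4, no real roots (2 complex conjugate roots)


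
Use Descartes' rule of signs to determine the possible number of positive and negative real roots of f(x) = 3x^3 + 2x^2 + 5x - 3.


Descartes' rule of signs:

For positive roots, count sign changes in f(x) = 3x^3 + 2x^2 + 5x - 3:
Signs of coefficients: +, +, +, -
Number of sign changes: 1
Possible positive real roots: 1

For negative roots, examine f(-x) = -3x^3 + 2x^2 - 5x - 3:
Signs of coefficients: -, +, -, -
Number of sign changes: 2
Possible negative real roots: 2, 0

Positive roots: 1; Negative roots: 2 or 0


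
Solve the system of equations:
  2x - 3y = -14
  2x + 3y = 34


Using Cramer's rule:
Determinant D = (2)(3) - (2)(-3) = 6 + 6 = 12
Dx = (-14)(3) - (34)(-3) = -42 + 102 = 60
Dy = (2)(34) - (2)(-14) = 68 + 28 = 96
x = Dx/D = 60/12 = 5
y = Dy/D = 96/12 = 8

x = 5, y = 8


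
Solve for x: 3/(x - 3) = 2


Multiply both sides by (x - 3): 3 = 2(x - 3)
Distribute: 3 = 2x - 6
2x = 3 + 6 = 9
x = 9/2

x = 9/2


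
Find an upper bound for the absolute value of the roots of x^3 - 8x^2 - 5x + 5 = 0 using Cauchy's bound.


Cauchy's bound: all roots r satisfy |r| <= 1 + max(|a_i/a_n|) for i = 0,...,n-1
where a_n is the leading coefficient.

Coefficients: [1, -8, -5, 5]
Leading coefficient a_n = 1
Ratios |a_i/a_n|: 8, 5, 5
Maximum ratio: 8
Cauchy's bound: |r| <= 1 + 8 = 9

Upper bound = 9


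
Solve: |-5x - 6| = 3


An absolute value equation |expr| = 3 gives two cases:
Case 1: -5x - 6 = 3
  -5x = 9, so x = -9/5
Case 2: -5x - 6 = -3
  -5x = 3, so x = -3/5

x = -9/5, x = -3/5


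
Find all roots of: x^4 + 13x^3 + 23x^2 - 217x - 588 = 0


Let p(x) = x^4 + 13x^3 + 23x^2 - 217x - 588. By the rational root theorem (leading coefficient 1), any rational root is an integer divisor of 588: try ±1, ±2, ... in turn.
Test x = 1: value = -768 ≠ 0.
Test x = -1: value = -360 ≠ 0.
Test x = 2: value = -810 ≠ 0.
Test x = -2: value = -150 ≠ 0.
Test x = 3: value = -600 ≠ 0.
Test x = -3: value = 0 ✓, so (x + 3) is a factor.
Synthetic division by (x + 3): bring down 1; 1(-3) + 13 = 10; 10(-3) + 23 = -7; (-7)(-3) - 217 = -196; (-196)(-3) - 588 = 0 → quotient x^3 + 10x^2 - 7x - 196, remainder 0.
Continue with the quotient x^3 + 10x^2 - 7x - 196 (candidates must divide 196).
Test x = 4: value = 0 ✓, so (x - 4) is a factor.
Synthetic division by (x - 4): bring down 1; 1(4) + 10 = 14; 14(4) - 7 = 49; 49(4) - 196 = 0 → quotient x^2 + 14x + 49, remainder 0.
Solve the quadratic x^2 + 14x + 49 = 0: discriminant = 14^2 - 4(1)(49) = 196 - 196 = 0.
Discriminant = 0, so a double root: x = -14/2 = -7.
Collecting all roots found:

x = -7 (multiplicity 2), x = -3, x = 4


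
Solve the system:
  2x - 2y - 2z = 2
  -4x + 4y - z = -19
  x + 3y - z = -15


Using Cramer's rule. Expand each determinant along the first row.
D  = 2*[4*(-1) - (-1)*3] - (-2)*[(-4)*(-1) - (-1)*1] + (-2)*[(-4)*3 - 4*1]
  = 2*(-1) - (-2)*(5) + (-2)*(-16) = 40
Dx = 2*[4*(-1) - (-1)*3] - (-2)*[(-19)*(-1) - (-1)*(-15)] + (-2)*[(-19)*3 - 4*(-15)]
  = 2*(-1) - (-2)*(4) + (-2)*(3) = 0
Dy = 2*[(-19)*(-1) - (-1)*(-15)] - 2*[(-4)*(-1) - (-1)*1] + (-2)*[(-4)*(-15) - (-19)*1]
  = 2*(4) - 2*(5) + (-2)*(79) = -160
Dz = 2*[4*(-15) - (-19)*3] - (-2)*[(-4)*(-15) - (-19)*1] + 2*[(-4)*3 - 4*1]
  = 2*(-3) - (-2)*(79) + 2*(-16) = 120
x = Dx/D = 0/40 = 0, y = Dy/D = -160/40 = -4, z = Dz/D = 120/40 = 3
Check eq1: (2)(0) + (-2)(-4) + (-2)(3) = 2 = 2 ✓
Check eq2: (-4)(0) + (4)(-4) + (-1)(3) = -19 = -19 ✓
Check eq3: (1)(0) + (3)(-4) + (-1)(3) = -15 = -15 ✓

x = 0, y = -4, z = 3


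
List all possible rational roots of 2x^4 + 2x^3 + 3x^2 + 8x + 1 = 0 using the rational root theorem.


Rational root theorem: possible roots are ±p/q where:
  p divides the constant term (1): p ∈ {1}
  q divides the leading coefficient (2): q ∈ {1, 2}

All possible rational roots: -1, -1/2, 1/2, 1

-1, -1/2, 1/2, 1


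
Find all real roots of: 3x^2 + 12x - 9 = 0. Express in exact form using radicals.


Using the quadratic formula: x = (-b ± sqrt(b^2 - 4ac)) / (2a)
Here a = 3, b = 12, c = -9
Discriminant = b^2 - 4ac = 12^2 - 4(3)(-9) = 144 + 108 = 252
Since discriminant = 252 > 0, there are two real roots.
x = (-12 ± 6*sqrt(7)) / 6
Simplifying: x = -2 ± sqrt(7)
Numerically: x ≈ 0.6458 or x ≈ -4.6458

x = -2 + sqrt(7) or x = -2 - sqrt(7)


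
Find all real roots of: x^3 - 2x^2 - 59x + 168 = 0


Let p(x) = x^3 - 2x^2 - 59x + 168. By the rational root theorem (leading coefficient 1), any rational root is an integer divisor of 168: try ±1, ±2, ... in turn.
Test x = 1: value = 108 ≠ 0.
Test x = -1: value = 224 ≠ 0.
Test x = 2: value = 50 ≠ 0.
Test x = -2: value = 270 ≠ 0.
Test x = 3: value = 0 ✓, so (x - 3) is a factor.
Synthetic division by (x - 3): bring down 1; 1(3) - 2 = 1; 1(3) - 59 = -56; (-56)(3) + 168 = 0 → quotient x^2 + x - 56, remainder 0.
Solve the quadratic x^2 + x - 56 = 0: discriminant = 1^2 - 4(1)(-56) = 1 + 224 = 225.
sqrt(225) = 15, so x = (-1 ± 15)/2: x = 7 or x = -8.

x = -8, x = 3, x = 7


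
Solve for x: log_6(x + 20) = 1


Convert to exponential form: x + 20 = 6^1 = 6
x = 6 - 20 = -14
Check: log_6(-14 + 20) = log_6(6) = log_6(6) = 1 ✓

x = -14


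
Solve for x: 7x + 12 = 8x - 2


Starting with: 7x + 12 = 8x - 2
Move all x terms to left: (7 - 8)x = -2 - 12
Simplify: -x = -14
Divide both sides by -1: x = 14

x = 14


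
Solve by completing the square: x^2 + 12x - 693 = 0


Start: x^2 + 12x - 693 = 0
Move constant: x^2 + 12x = 693
Half of 12 is 6, squared is 36
Add 36 to both sides: x^2 + 12x + 36 = 729
(x + 6)^2 = 729
x + 6 = ±27
x = -6 + 27 = 21 or x = -6 - 27 = -33

x = -33, x = 21


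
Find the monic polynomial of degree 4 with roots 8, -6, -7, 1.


A monic polynomial with roots 8, -6, -7, 1 is:
p(x) = (x - 8)(x + 6)(x + 7)(x - 1)
After multiplying by (x - 8): x - 8
After multiplying by (x + 6): x^2 - 2x - 48
After multiplying by (x + 7): x^3 + 5x^2 - 62x - 336
After multiplying by (x - 1): x^4 + 4x^3 - 67x^2 - 274x + 336

x^4 + 4x^3 - 67x^2 - 274x + 336


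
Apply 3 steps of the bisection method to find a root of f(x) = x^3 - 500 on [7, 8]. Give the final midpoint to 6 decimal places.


f(x) = x^3 - 500
f(7) = -157 < 0
f(8) = 12 > 0

Step 1: midpoint = (7.000000 + 8.000000)/2 = 7.500000
  f(7.500000) = -78.125000
  f(mid) < 0, so root is in [7.500000, 8.000000]

Step 2: midpoint = (7.500000 + 8.000000)/2 = 7.750000
  f(7.750000) = -34.515625
  f(mid) < 0, so root is in [7.750000, 8.000000]

Step 3: midpoint = (7.750000 + 8.000000)/2 = 7.875000
  f(7.875000) = -11.626953
  f(mid) < 0, so root is in [7.875000, 8.000000]

midpoint = 7.875000


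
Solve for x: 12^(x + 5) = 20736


Express both sides with the same base.
20736 = 12^4
Since the bases match, equate exponents: x + 5 = 4
So x = 4 - (5) = -1

x = -1


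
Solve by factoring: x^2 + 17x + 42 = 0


We need two numbers that multiply to 42 and add to 17.
Those numbers are 3 and 14 (since 3 * 14 = 42 and 3 + 14 = 17).
So x^2 + 17x + 42 = (x + 3)(x + 14) = 0
Setting each factor to zero: x = -3 or x = -14

x = -14, x = -3


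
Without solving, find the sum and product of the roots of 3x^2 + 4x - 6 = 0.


By Vieta's formulas for ax^2 + bx + c = 0:
  Sum of roots = -b/a
  Product of roots = c/a

Here a = 3, b = 4, c = -6
Sum = -(4)/3 = -4/3
Product = -6/3 = -2

Sum = -4/3, Product = -2


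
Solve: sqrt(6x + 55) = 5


Square both sides: 6x + 55 = 5^2 = 25
6x = 25 - 55 = -30
x = -5
Check: sqrt(6*(-5) + 55) = sqrt(25) = 5 ✓

x = -5


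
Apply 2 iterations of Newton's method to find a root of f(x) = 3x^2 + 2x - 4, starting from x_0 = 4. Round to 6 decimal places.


Newton's method: x_(n+1) = x_n - f(x_n)/f'(x_n)
f(x) = 3x^2 + 2x - 4
f'(x) = 6x + 2

Iteration 1:
  f(4.000000) = 52.000000
  f'(4.000000) = 26.000000
  x_1 = 4.000000 - (52.000000)/(26.000000) = 2.000000

Iteration 2:
  f(2.000000) = 12.000000
  f'(2.000000) = 14.000000
  x_2 = 2.000000 - (12.000000)/(14.000000) = 1.142857

x_2 = 1.142857


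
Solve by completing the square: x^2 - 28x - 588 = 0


Start: x^2 - 28x - 588 = 0
Move constant: x^2 - 28x = 588
Half of -28 is -14, squared is 196
Add 196 to both sides: x^2 - 28x + 196 = 784
(x - 14)^2 = 784
x - 14 = ±28
x = 14 + 28 = 42 or x = 14 - 28 = -14

x = -14, x = 42


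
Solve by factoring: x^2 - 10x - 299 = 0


We need two numbers that multiply to -299 and add to -10.
Those numbers are 13 and -23 (since 13 * (-23) = -299 and 13 + (-23) = -10).
So x^2 - 10x - 299 = (x + 13)(x - 23) = 0
Setting each factor to zero: x = -13 or x = 23

x = -13, x = 23


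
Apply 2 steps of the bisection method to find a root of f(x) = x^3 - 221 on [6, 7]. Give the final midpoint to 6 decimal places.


f(x) = x^3 - 221
f(6) = -5 < 0
f(7) = 122 > 0

Step 1: midpoint = (6.000000 + 7.000000)/2 = 6.500000
  f(6.500000) = 53.625000
  f(mid) > 0, so root is in [6.000000, 6.500000]

Step 2: midpoint = (6.000000 + 6.500000)/2 = 6.250000
  f(6.250000) = 23.140625
  f(mid) > 0, so root is in [6.000000, 6.250000]

midpoint = 6.250000


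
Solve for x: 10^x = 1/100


Express both sides with the same base.
1/100 = 10^(-2)
Since the bases match: x = -2

x = -2


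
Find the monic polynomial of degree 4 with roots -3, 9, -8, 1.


A monic polynomial with roots -3, 9, -8, 1 is:
p(x) = (x + 3)(x - 9)(x + 8)(x - 1)
After multiplying by (x + 3): x + 3
After multiplying by (x - 9): x^2 - 6x - 27
After multiplying by (x + 8): x^3 + 2x^2 - 75x - 216
After multiplying by (x - 1): x^4 + x^3 - 77x^2 - 141x + 216

x^4 + x^3 - 77x^2 - 141x + 216


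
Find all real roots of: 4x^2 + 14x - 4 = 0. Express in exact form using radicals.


Using the quadratic formula: x = (-b ± sqrt(b^2 - 4ac)) / (2a)
Here a = 4, b = 14, c = -4
Discriminant = b^2 - 4ac = 14^2 - 4(4)(-4) = 196 + 64 = 260
Since discriminant = 260 > 0, there are two real roots.
x = (-14 ± 2*sqrt(65)) / 8
Simplifying: x = (-7 ± sqrt(65)) / 4
Numerically: x ≈ 0.2656 or x ≈ -3.7656

x = (-7 + sqrt(65)) / 4 or x = (-7 - sqrt(65)) / 4


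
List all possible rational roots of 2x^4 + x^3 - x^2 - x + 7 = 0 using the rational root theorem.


Rational root theorem: possible roots are ±p/q where:
  p divides the constant term (7): p ∈ {1, 7}
  q divides the leading coefficient (2): q ∈ {1, 2}

All possible rational roots: -7, -7/2, -1, -1/2, 1/2, 1, 7/2, 7

-7, -7/2, -1, -1/2, 1/2, 1, 7/2, 7


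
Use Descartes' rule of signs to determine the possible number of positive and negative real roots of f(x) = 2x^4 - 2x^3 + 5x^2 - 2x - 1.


Descartes' rule of signs:

For positive roots, count sign changes in f(x) = 2x^4 - 2x^3 + 5x^2 - 2x - 1:
Signs of coefficients: +, -, +, -, -
Number of sign changes: 3
Possible positive real roots: 3, 1

For negative roots, examine f(-x) = 2x^4 + 2x^3 + 5x^2 + 2x - 1:
Signs of coefficients: +, +, +, +, -
Number of sign changes: 1
Possible negative real roots: 1

Positive roots: 3 or 1; Negative roots: 1


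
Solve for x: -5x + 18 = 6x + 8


Starting with: -5x + 18 = 6x + 8
Move all x terms to left: (-5 - 6)x = 8 - 18
Simplify: -11x = -10
Divide both sides by -11: x = 10/11

x = 10/11


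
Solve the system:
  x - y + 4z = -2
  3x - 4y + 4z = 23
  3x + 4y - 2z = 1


Using Cramer's rule. Expand each determinant along the first row.
D  = 1*[(-4)*(-2) - 4*4] - (-1)*[3*(-2) - 4*3] + 4*[3*4 - (-4)*3]
  = 1*(-8) - (-1)*(-18) + 4*(24) = 70
Dx = (-2)*[(-4)*(-2) - 4*4] - (-1)*[23*(-2) - 4*1] + 4*[23*4 - (-4)*1]
  = (-2)*(-8) - (-1)*(-50) + 4*(96) = 350
Dy = 1*[23*(-2) - 4*1] - (-2)*[3*(-2) - 4*3] + 4*[3*1 - 23*3]
  = 1*(-50) - (-2)*(-18) + 4*(-66) = -350
Dz = 1*[(-4)*1 - 23*4] - (-1)*[3*1 - 23*3] + (-2)*[3*4 - (-4)*3]
  = 1*(-96) - (-1)*(-66) + (-2)*(24) = -210
x = Dx/D = 350/70 = 5, y = Dy/D = -350/70 = -5, z = Dz/D = -210/70 = -3
Check eq1: (1)(5) + (-1)(-5) + (4)(-3) = -2 = -2 ✓
Check eq2: (3)(5) + (-4)(-5) + (4)(-3) = 23 = 23 ✓
Check eq3: (3)(5) + (4)(-5) + (-2)(-3) = 1 = 1 ✓

x = 5, y = -5, z = -3


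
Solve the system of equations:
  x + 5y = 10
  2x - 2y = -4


Using Cramer's rule:
Determinant D = (1)(-2) - (2)(5) = -2 - 10 = -12
Dx = (10)(-2) - (-4)(5) = -20 + 20 = 0
Dy = (1)(-4) - (2)(10) = -4 - 20 = -24
x = Dx/D = 0/-12 = 0
y = Dy/D = -24/-12 = 2

x = 0, y = 2


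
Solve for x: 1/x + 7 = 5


Subtract 7 from both sides: 1/x = -2
Multiply both sides by x: 1 = -2 * x
Divide by -2: x = -1/2

x = -1/2


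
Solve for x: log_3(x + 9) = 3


Convert to exponential form: x + 9 = 3^3 = 27
x = 27 - 9 = 18
Check: log_3(18 + 9) = log_3(27) = log_3(27) = 3 ✓

x = 18


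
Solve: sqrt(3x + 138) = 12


Square both sides: 3x + 138 = 12^2 = 144
3x = 144 - 138 = 6
x = 2
Check: sqrt(3*2 + 138) = sqrt(144) = 12 ✓

x = 2


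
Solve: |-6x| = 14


An absolute value equation |expr| = 14 gives two cases:
Case 1: -6x = 14
  -6x = 14, so x = -7/3
Case 2: -6x = -14
  -6x = -14, so x = 7/3

x = -7/3, x = 7/3


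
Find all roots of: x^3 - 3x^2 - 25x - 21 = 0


Let p(x) = x^3 - 3x^2 - 25x - 21. By the rational root theorem (leading coefficient 1), any rational root is an integer divisor of 21: try ±1, ±2, ... in turn.
Test x = 1: value = -48 ≠ 0.
Test x = -1: value = 0 ✓, so (x + 1) is a factor.
Synthetic division by (x + 1): bring down 1; 1(-1) - 3 = -4; (-4)(-1) - 25 = -21; (-21)(-1) - 21 = 0 → quotient x^2 - 4x - 21, remainder 0.
Solve the quadratic x^2 - 4x - 21 = 0: discriminant = (-4)^2 - 4(1)(-21) = 16 + 84 = 100.
sqrt(100) = 10, so x = (4 ± 10)/2: x = 7 or x = -3.
Collecting all roots found:

x = -3, x = -1, x = 7


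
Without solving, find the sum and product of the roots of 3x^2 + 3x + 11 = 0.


By Vieta's formulas for ax^2 + bx + c = 0:
  Sum of roots = -b/a
  Product of roots = c/a

Here a = 3, b = 3, c = 11
Sum = -(3)/3 = -1
Product = 11/3 = 11/3

Sum = -1, Product = 11/3


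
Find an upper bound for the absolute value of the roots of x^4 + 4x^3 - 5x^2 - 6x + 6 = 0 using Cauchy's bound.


Cauchy's bound: all roots r satisfy |r| <= 1 + max(|a_i/a_n|) for i = 0,...,n-1
where a_n is the leading coefficient.

Coefficients: [1, 4, -5, -6, 6]
Leading coefficient a_n = 1
Ratios |a_i/a_n|: 4, 5, 6, 6
Maximum ratio: 6
Cauchy's bound: |r| <= 1 + 6 = 7

Upper bound = 7


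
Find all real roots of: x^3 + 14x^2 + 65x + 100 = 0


Let p(x) = x^3 + 14x^2 + 65x + 100. By the rational root theorem (leading coefficient 1), any rational root is an integer divisor of 100: try ±1, ±2, ... in turn.
Test x = 1: value = 180 ≠ 0.
Test x = -1: value = 48 ≠ 0.
Test x = 2: value = 294 ≠ 0.
Test x = -2: value = 18 ≠ 0.
Test x = 4: value = 648 ≠ 0.
Test x = -4: value = 0 ✓, so (x + 4) is a factor.
Synthetic division by (x + 4): bring down 1; 1(-4) + 14 = 10; 10(-4) + 65 = 25; 25(-4) + 100 = 0 → quotient x^2 + 10x + 25, remainder 0.
Solve the quadratic x^2 + 10x + 25 = 0: discriminant = 10^2 - 4(1)(25) = 100 - 100 = 0.
Discriminant = 0, so a double root: x = -10/2 = -5.

x = -5 (multiplicity 2), x = -4


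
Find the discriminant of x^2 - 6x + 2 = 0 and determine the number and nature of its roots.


For ax^2 + bx + c = 0, discriminant D = b^2 - 4ac
Here a = 1, b = -6, c = 2
D = (-6)^2 - 4(1)(2) = 36 - 8 = 28

D = 28 > 0 but not a perfect square
The equation has 2 distinct real irrational roots.

Discriminant = 28, 2 distinct real irrational roots


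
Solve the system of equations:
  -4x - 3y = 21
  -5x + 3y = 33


Using Cramer's rule:
Determinant D = (-4)(3) - (-5)(-3) = -12 - 15 = -27
Dx = (21)(3) - (33)(-3) = 63 + 99 = 162
Dy = (-4)(33) - (-5)(21) = -132 + 105 = -27
x = Dx/D = 162/-27 = -6
y = Dy/D = -27/-27 = 1

x = -6, y = 1


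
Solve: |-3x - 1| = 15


An absolute value equation |expr| = 15 gives two cases:
Case 1: -3x - 1 = 15
  -3x = 16, so x = -16/3
Case 2: -3x - 1 = -15
  -3x = -14, so x = 14/3

x = -16/3, x = 14/3


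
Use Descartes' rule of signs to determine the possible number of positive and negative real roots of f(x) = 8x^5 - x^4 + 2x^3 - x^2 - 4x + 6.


Descartes' rule of signs:

For positive roots, count sign changes in f(x) = 8x^5 - x^4 + 2x^3 - x^2 - 4x + 6:
Signs of coefficients: +, -, +, -, -, +
Number of sign changes: 4
Possible positive real roots: 4, 2, 0

For negative roots, examine f(-x) = -8x^5 - x^4 - 2x^3 - x^2 + 4x + 6:
Signs of coefficients: -, -, -, -, +, +
Number of sign changes: 1
Possible negative real roots: 1

Positive roots: 4 or 2 or 0; Negative roots: 1


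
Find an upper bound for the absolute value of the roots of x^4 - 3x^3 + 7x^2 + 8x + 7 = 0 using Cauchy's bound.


Cauchy's bound: all roots r satisfy |r| <= 1 + max(|a_i/a_n|) for i = 0,...,n-1
where a_n is the leading coefficient.

Coefficients: [1, -3, 7, 8, 7]
Leading coefficient a_n = 1
Ratios |a_i/a_n|: 3, 7, 8, 7
Maximum ratio: 8
Cauchy's bound: |r| <= 1 + 8 = 9

Upper bound = 9


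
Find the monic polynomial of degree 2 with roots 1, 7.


A monic polynomial with roots 1, 7 is:
p(x) = (x - 1)(x - 7)
After multiplying by (x - 1): x - 1
After multiplying by (x - 7): x^2 - 8x + 7

x^2 - 8x + 7


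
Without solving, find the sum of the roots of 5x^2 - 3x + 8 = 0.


By Vieta's formulas for ax^2 + bx + c = 0:
  Sum of roots = -b/a
  Product of roots = c/a

Here a = 5, b = -3, c = 8
Sum = -(-3)/5 = 3/5
Product = 8/5 = 8/5

Sum = 3/5


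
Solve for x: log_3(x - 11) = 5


Convert to exponential form: x - 11 = 3^5 = 243
x = 243 + 11 = 254
Check: log_3(254 - 11) = log_3(243) = log_3(243) = 5 ✓

x = 254


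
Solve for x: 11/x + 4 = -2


Subtract 4 from both sides: 11/x = -6
Multiply both sides by x: 11 = -6 * x
Divide by -6: x = -11/6

x = -11/6


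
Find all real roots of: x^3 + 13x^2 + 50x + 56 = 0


Let p(x) = x^3 + 13x^2 + 50x + 56. By the rational root theorem (leading coefficient 1), any rational root is an integer divisor of 56: try ±1, ±2, ... in turn.
Test x = 1: value = 120 ≠ 0.
Test x = -1: value = 18 ≠ 0.
Test x = 2: value = 216 ≠ 0.
Test x = -2: value = 0 ✓, so (x + 2) is a factor.
Synthetic division by (x + 2): bring down 1; 1(-2) + 13 = 11; 11(-2) + 50 = 28; 28(-2) + 56 = 0 → quotient x^2 + 11x + 28, remainder 0.
Solve the quadratic x^2 + 11x + 28 = 0: discriminant = 11^2 - 4(1)(28) = 121 - 112 = 9.
sqrt(9) = 3, so x = (-11 ± 3)/2: x = -4 or x = -7.

x = -7, x = -4, x = -2


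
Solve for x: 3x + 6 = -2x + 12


Starting with: 3x + 6 = -2x + 12
Move all x terms to left: (3 + 2)x = 12 - 6
Simplify: 5x = 6
Divide both sides by 5: x = 6/5

x = 6/5


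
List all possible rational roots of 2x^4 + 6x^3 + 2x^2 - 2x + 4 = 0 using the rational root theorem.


Rational root theorem: possible roots are ±p/q where:
  p divides the constant term (4): p ∈ {1, 2, 4}
  q divides the leading coefficient (2): q ∈ {1, 2}

All possible rational roots: -4, -2, -1, -1/2, 1/2, 1, 2, 4

-4, -2, -1, -1/2, 1/2, 1, 2, 4


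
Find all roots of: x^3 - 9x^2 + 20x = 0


The constant term is 0, so x = 0 is a root. Factor out x:
  x^2 - 9x + 20 = 0
Solve the quadratic x^2 - 9x + 20 = 0: discriminant = (-9)^2 - 4(1)(20) = 81 - 80 = 1.
sqrt(1) = 1, so x = (9 ± 1)/2: x = 5 or x = 4.
Collecting all roots found:

x = 0, x = 4, x = 5


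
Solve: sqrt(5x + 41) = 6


Square both sides: 5x + 41 = 6^2 = 36
5x = 36 - 41 = -5
x = -1
Check: sqrt(5*(-1) + 41) = sqrt(36) = 6 ✓

x = -1


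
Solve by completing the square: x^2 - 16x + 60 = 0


Start: x^2 - 16x + 60 = 0
Move constant: x^2 - 16x = -60
Half of -16 is -8, squared is 64
Add 64 to both sides: x^2 - 16x + 64 = 4
(x - 8)^2 = 4
x - 8 = ±2
x = 8 + 2 = 10 or x = 8 - 2 = 6

x = 6, x = 10


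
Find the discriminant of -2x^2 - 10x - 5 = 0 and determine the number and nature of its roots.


For ax^2 + bx + c = 0, discriminant D = b^2 - 4ac
Here a = -2, b = -10, c = -5
D = (-10)^2 - 4(-2)(-5) = 100 - 40 = 60

D = 60 > 0 but not a perfect square
The equation has 2 distinct real irrational roots.

Discriminant = 60, 2 distinct real irrational roots


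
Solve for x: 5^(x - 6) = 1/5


Express both sides with the same base.
1/5 = 5^(-1)
Since the bases match, equate exponents: x - 6 = -1
So x = -1 - (-6) = 5

x = 5


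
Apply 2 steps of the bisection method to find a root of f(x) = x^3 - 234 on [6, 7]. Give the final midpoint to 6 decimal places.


f(x) = x^3 - 234
f(6) = -18 < 0
f(7) = 109 > 0

Step 1: midpoint = (6.000000 + 7.000000)/2 = 6.500000
  f(6.500000) = 40.625000
  f(mid) > 0, so root is in [6.000000, 6.500000]

Step 2: midpoint = (6.000000 + 6.500000)/2 = 6.250000
  f(6.250000) = 10.140625
  f(mid) > 0, so root is in [6.000000, 6.250000]

midpoint = 6.250000


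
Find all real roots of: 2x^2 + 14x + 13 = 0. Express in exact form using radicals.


Using the quadratic formula: x = (-b ± sqrt(b^2 - 4ac)) / (2a)
Here a = 2, b = 14, c = 13
Discriminant = b^2 - 4ac = 14^2 - 4(2)(13) = 196 - 104 = 92
Since discriminant = 92 > 0, there are two real roots.
x = (-14 ± 2*sqrt(23)) / 4
Simplifying: x = (-7 ± sqrt(23)) / 2
Numerically: x ≈ -1.1021 or x ≈ -5.8979

x = (-7 + sqrt(23)) / 2 or x = (-7 - sqrt(23)) / 2


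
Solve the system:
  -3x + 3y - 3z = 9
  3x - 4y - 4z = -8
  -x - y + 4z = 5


Using Cramer's rule. Expand each determinant along the first row.
D  = (-3)*[(-4)*4 - (-4)*(-1)] - 3*[3*4 - (-4)*(-1)] + (-3)*[3*(-1) - (-4)*(-1)]
  = (-3)*(-20) - 3*(8) + (-3)*(-7) = 57
Dx = 9*[(-4)*4 - (-4)*(-1)] - 3*[(-8)*4 - (-4)*5] + (-3)*[(-8)*(-1) - (-4)*5]
  = 9*(-20) - 3*(-12) + (-3)*(28) = -228
Dy = (-3)*[(-8)*4 - (-4)*5] - 9*[3*4 - (-4)*(-1)] + (-3)*[3*5 - (-8)*(-1)]
  = (-3)*(-12) - 9*(8) + (-3)*(7) = -57
Dz = (-3)*[(-4)*5 - (-8)*(-1)] - 3*[3*5 - (-8)*(-1)] + 9*[3*(-1) - (-4)*(-1)]
  = (-3)*(-28) - 3*(7) + 9*(-7) = 0
x = Dx/D = -228/57 = -4, y = Dy/D = -57/57 = -1, z = Dz/D = 0/57 = 0
Check eq1: (-3)(-4) + (3)(-1) + (-3)(0) = 9 = 9 ✓
Check eq2: (3)(-4) + (-4)(-1) + (-4)(0) = -8 = -8 ✓
Check eq3: (-1)(-4) + (-1)(-1) + (4)(0) = 5 = 5 ✓

x = -4, y = -1, z = 0


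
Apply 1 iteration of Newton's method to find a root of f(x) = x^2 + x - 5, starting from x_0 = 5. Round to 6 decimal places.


Newton's method: x_(n+1) = x_n - f(x_n)/f'(x_n)
f(x) = x^2 + x - 5
f'(x) = 2x + 1

Iteration 1:
  f(5.000000) = 25.000000
  f'(5.000000) = 11.000000
  x_1 = 5.000000 - (25.000000)/(11.000000) = 2.727273

x_1 = 2.727273


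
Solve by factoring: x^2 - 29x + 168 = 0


We need two numbers that multiply to 168 and add to -29.
Those numbers are -8 and -21 (since (-8) * (-21) = 168 and (-8) + (-21) = -29).
So x^2 - 29x + 168 = (x - 8)(x - 21) = 0
Setting each factor to zero: x = 8 or x = 21

x = 8, x = 21


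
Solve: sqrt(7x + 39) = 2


Square both sides: 7x + 39 = 2^2 = 4
7x = 4 - 39 = -35
x = -5
Check: sqrt(7*(-5) + 39) = sqrt(4) = 2 ✓

x = -5


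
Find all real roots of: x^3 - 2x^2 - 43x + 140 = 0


Let p(x) = x^3 - 2x^2 - 43x + 140. By the rational root theorem (leading coefficient 1), any rational root is an integer divisor of 140: try ±1, ±2, ... in turn.
Test x = 1: value = 96 ≠ 0.
Test x = -1: value = 180 ≠ 0.
Test x = 2: value = 54 ≠ 0.
Test x = -2: value = 210 ≠ 0.
Test x = 4: value = 0 ✓, so (x - 4) is a factor.
Synthetic division by (x - 4): bring down 1; 1(4) - 2 = 2; 2(4) - 43 = -35; (-35)(4) + 140 = 0 → quotient x^2 + 2x - 35, remainder 0.
Solve the quadratic x^2 + 2x - 35 = 0: discriminant = 2^2 - 4(1)(-35) = 4 + 140 = 144.
sqrt(144) = 12, so x = (-2 ± 12)/2: x = 5 or x = -7.

x = -7, x = 4, x = 5


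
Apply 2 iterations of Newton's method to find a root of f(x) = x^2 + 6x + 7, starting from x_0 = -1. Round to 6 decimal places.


Newton's method: x_(n+1) = x_n - f(x_n)/f'(x_n)
f(x) = x^2 + 6x + 7
f'(x) = 2x + 6

Iteration 1:
  f(-1.000000) = 2.000000
  f'(-1.000000) = 4.000000
  x_1 = -1.000000 - (2.000000)/(4.000000) = -1.500000

Iteration 2:
  f(-1.500000) = 0.250000
  f'(-1.500000) = 3.000000
  x_2 = -1.500000 - (0.250000)/(3.000000) = -1.583333

x_2 = -1.583333
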